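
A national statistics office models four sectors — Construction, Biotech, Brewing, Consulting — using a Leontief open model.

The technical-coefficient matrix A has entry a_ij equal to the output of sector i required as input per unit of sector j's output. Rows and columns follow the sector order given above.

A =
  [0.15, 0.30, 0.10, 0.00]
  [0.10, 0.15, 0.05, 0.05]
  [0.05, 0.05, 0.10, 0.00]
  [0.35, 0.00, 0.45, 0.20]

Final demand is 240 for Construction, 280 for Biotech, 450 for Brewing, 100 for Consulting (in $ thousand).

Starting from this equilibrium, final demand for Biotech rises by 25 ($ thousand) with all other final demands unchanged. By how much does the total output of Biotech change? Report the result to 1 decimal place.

Δx_2 = 31.3

I − A =
  [   0.85    -0.30    -0.10     0.00]
  [  -0.10     0.85    -0.05    -0.05]
  [  -0.05    -0.05     0.90     0.00]
  [  -0.35     0.00    -0.45     0.80]
Compute the cofactors C_ij = (−1)^(i+j)·(3×3 minor ij) of I−A; the adjugate is their transpose:
adj(I−A) = Cᵀ =
  [ 0.608875   0.220000   0.086750   0.013750]
  [ 0.090875   0.608000   0.062875   0.038000]
  [ 0.038875   0.046000   0.548750   0.002875]
  [ 0.288250   0.122125   0.346625   0.615625]
det(I−A) = Σ_j (I−A)_1j·C_1j = (0.85)(0.608875) + (-0.30)(0.090875) + (-0.10)(0.038875) + (0.00)(0.288250) = 0.48639375
(I − A)⁻¹ = adj(I−A) / det(I−A) ≈
  [   1.2518     0.4523     0.1784     0.0283]
  [   0.1868     1.2500     0.1293     0.0781]
  [   0.0799     0.0946     1.1282     0.0059]
  [   0.5926     0.2511     0.7126     1.2657]
Δx = (I − A)⁻¹ Δd with Δd having +25 in the Biotech component and 0 elsewhere.
So Δx_2 = L_22 · (+25), where L_22 = adj(I−A)_22 / det(I−A) = 0.608000 / 0.48639375.
Δx_2 = 0.608000 × (+25) / 0.48639375 = 15.20 / 0.48639375 ≈ 31.3.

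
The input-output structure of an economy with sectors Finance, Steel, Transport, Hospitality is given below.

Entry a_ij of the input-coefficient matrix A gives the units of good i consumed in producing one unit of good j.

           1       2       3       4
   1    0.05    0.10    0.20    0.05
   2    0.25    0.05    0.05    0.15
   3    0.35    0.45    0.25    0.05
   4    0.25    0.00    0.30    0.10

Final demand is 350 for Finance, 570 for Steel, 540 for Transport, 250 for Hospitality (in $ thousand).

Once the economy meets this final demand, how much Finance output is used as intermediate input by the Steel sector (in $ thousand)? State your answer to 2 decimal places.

I − A =
  [   0.95    -0.10    -0.20    -0.05]
  [  -0.25     0.95    -0.05    -0.15]
  [  -0.35    -0.45     0.75    -0.05]
  [  -0.25     0.00    -0.30     0.90]
Compute the cofactors C_ij = (−1)^(i+j)·(3×3 minor ij) of I−A; the adjugate is their transpose:
adj(I−A) = Cᵀ =
  [ 0.586500   0.153750   0.194250   0.069000]
  [ 0.225250   0.546875   0.141125   0.111500]
  [ 0.429250   0.411875   0.774125   0.135500]
  [ 0.306000   0.180000   0.312000   0.546000]
det(I−A) = Σ_j (I−A)_1j·C_1j = (0.95)(0.586500) + (-0.10)(0.225250) + (-0.20)(0.429250) + (-0.05)(0.306000) = 0.4335
(I − A)⁻¹ = adj(I−A) / det(I−A) ≈
  [   1.3529     0.3547     0.4481     0.1592]
  [   0.5196     1.2615     0.3255     0.2572]
  [   0.9902     0.9501     1.7858     0.3126]
  [   0.7059     0.4152     0.7197     1.2595]
First solve x = (I − A)⁻¹ d = adj(I−A)·d / det(I−A); in particular x_2 = (0.225250·350 + 0.546875·570 + 0.141125·540 + 0.111500·250) / 0.4335 = 494.63875 / 0.4335 ≈ 1141.0352.
Intermediate flow from 1 to 2: z_12 = a_12 · x_2 = 0.10 × 494.63875 / 0.4335 = 49.463875 / 0.4335 ≈ 114.10.

z_12 = 114.10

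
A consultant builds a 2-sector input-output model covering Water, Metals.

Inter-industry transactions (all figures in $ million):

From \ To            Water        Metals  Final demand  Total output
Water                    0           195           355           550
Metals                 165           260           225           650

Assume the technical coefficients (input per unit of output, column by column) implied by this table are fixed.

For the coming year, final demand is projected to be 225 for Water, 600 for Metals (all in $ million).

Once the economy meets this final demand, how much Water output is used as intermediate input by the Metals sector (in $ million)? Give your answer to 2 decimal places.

z_12 = 392.65

Technical coefficients a_ij = z_ij / X_j:
  a_11 = 0/550 = 0.00, a_21 = 165/550 = 0.30
  a_12 = 195/650 = 0.30, a_22 = 260/650 = 0.40
I − A =
  [   1.00    -0.30]
  [  -0.30     0.60]
det(I−A) = (1.00)(0.60) − (-0.30)(-0.30) = 0.5100
adj(I−A) = [[0.60, 0.30], [0.30, 1.00]]
(I − A)⁻¹ = adj(I−A) / det(I−A) ≈
  [   1.1765     0.5882]
  [   0.5882     1.9608]
First solve x = (I − A)⁻¹ d = adj(I−A)·d / det(I−A); in particular x_2 = (0.30·225 + 1.00·600) / 0.5100 = 667.50 / 0.5100 ≈ 1308.8235.
Intermediate flow from 1 to 2: z_12 = a_12 · x_2 = 0.30 × 667.50 / 0.5100 = 200.25 / 0.5100 ≈ 392.65.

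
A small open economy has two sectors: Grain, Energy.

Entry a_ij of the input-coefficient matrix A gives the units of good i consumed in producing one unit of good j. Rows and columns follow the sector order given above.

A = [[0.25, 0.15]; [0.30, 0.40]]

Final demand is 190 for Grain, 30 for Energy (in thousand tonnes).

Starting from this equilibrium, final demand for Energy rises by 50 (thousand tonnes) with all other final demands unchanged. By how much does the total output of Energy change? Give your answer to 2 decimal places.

I − A =
  [   0.75    -0.15]
  [  -0.30     0.60]
det(I−A) = (0.75)(0.60) − (-0.15)(-0.30) = 0.4050
adj(I−A) = [[0.60, 0.15], [0.30, 0.75]]
(I − A)⁻¹ = adj(I−A) / det(I−A) ≈
  [   1.4815     0.3704]
  [   0.7407     1.8519]
Δx = (I − A)⁻¹ Δd with Δd having +50 in the Energy component and 0 elsewhere.
So Δx_E = L_EE · (+50), where L_EE = adj(I−A)_EE / det(I−A) = 0.75 / 0.4050.
Δx_E = 0.75 × (+50) / 0.4050 = 37.50 / 0.4050 ≈ 92.59.

Δx_E = 92.59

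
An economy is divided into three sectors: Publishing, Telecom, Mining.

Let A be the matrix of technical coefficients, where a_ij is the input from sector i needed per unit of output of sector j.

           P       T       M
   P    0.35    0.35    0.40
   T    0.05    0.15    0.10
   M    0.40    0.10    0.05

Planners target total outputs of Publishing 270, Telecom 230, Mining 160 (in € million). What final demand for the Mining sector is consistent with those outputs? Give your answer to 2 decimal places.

I − A =
  [   0.65    -0.35    -0.40]
  [  -0.05     0.85    -0.10]
  [  -0.40    -0.10     0.95]
d = (I − A) x:
  d_P = (+0.65)·270 + (-0.35)·230 + (-0.40)·160 = 31.00
  d_T = (-0.05)·270 + (+0.85)·230 + (-0.10)·160 = 166.00
  d_M = (-0.40)·270 + (-0.10)·230 + (+0.95)·160 = 21.00

d_M = 21.00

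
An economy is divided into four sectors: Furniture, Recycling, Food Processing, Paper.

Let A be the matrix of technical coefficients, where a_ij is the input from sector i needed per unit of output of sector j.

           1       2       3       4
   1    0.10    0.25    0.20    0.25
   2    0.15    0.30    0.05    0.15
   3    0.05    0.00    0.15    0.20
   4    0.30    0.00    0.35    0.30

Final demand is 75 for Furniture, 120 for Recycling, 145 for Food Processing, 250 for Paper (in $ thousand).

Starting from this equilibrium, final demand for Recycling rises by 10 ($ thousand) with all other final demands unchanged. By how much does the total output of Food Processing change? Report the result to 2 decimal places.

Δx_3 = 1.00

I − A =
  [   0.90    -0.25    -0.20    -0.25]
  [  -0.15     0.70    -0.05    -0.15]
  [  -0.05     0.00     0.85    -0.20]
  [  -0.30     0.00    -0.35     0.70]
Compute the cofactors C_ij = (−1)^(i+j)·(3×3 minor ij) of I−A; the adjugate is their transpose:
adj(I−A) = Cᵀ =
  [ 0.367500   0.131250   0.181125   0.211125]
  [ 0.124375   0.385375   0.118125   0.160750]
  [ 0.066500   0.023750   0.351000   0.129125]
  [ 0.190750   0.068125   0.253125   0.496000]
det(I−A) = Σ_j (I−A)_1j·C_1j = (0.90)(0.367500) + (-0.25)(0.124375) + (-0.20)(0.066500) + (-0.25)(0.190750) = 0.23866875
(I − A)⁻¹ = adj(I−A) / det(I−A) ≈
  [   1.5398     0.5499     0.7589     0.8846]
  [   0.5211     1.6147     0.4949     0.6735]
  [   0.2786     0.0995     1.4707     0.5410]
  [   0.7992     0.2854     1.0606     2.0782]
Δx = (I − A)⁻¹ Δd with Δd having +10 in the Recycling component and 0 elsewhere.
So Δx_3 = L_32 · (+10), where L_32 = adj(I−A)_32 / det(I−A) = 0.023750 / 0.23866875.
Δx_3 = 0.023750 × (+10) / 0.23866875 = 0.2375 / 0.23866875 ≈ 1.00.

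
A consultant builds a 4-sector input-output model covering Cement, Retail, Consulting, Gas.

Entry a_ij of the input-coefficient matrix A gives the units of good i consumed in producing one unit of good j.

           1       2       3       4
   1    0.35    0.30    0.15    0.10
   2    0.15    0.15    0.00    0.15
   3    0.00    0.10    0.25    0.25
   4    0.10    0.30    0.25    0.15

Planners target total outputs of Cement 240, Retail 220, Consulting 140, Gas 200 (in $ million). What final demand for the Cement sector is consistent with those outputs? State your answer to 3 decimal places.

I − A =
  [   0.65    -0.30    -0.15    -0.10]
  [  -0.15     0.85     0.00    -0.15]
  [   0.00    -0.10     0.75    -0.25]
  [  -0.10    -0.30    -0.25     0.85]
d = (I − A) x:
  d_1 = (+0.65)·240 + (-0.30)·220 + (-0.15)·140 + (-0.10)·200 = 49.000
  d_2 = (-0.15)·240 + (+0.85)·220 + (+0.00)·140 + (-0.15)·200 = 121.000
  d_3 = (+0.00)·240 + (-0.10)·220 + (+0.75)·140 + (-0.25)·200 = 33.000
  d_4 = (-0.10)·240 + (-0.30)·220 + (-0.25)·140 + (+0.85)·200 = 45.000

d_1 = 49.000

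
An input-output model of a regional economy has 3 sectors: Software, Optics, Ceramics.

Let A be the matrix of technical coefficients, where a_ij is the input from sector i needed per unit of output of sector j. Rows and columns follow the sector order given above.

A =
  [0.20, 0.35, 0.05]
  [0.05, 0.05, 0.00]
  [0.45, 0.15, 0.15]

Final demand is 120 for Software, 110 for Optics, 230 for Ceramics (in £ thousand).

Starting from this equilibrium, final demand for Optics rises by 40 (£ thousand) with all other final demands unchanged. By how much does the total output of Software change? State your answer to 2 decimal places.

Δx_S = 20.02

I − A =
  [   0.80    -0.35    -0.05]
  [  -0.05     0.95     0.00]
  [  -0.45    -0.15     0.85]
Cofactors of I−A, C_ij = (−1)^(i+j)·(minor ij) (rows/columns in the sector order above):
  C_11 = (0.95)(0.85) − (0.00)(-0.15) = 0.8075
  C_12 = −[(-0.05)(0.85) − (0.00)(-0.45)] = 0.0425
  C_13 = (-0.05)(-0.15) − (0.95)(-0.45) = 0.4350
  C_21 = −[(-0.35)(0.85) − (-0.05)(-0.15)] = 0.3050
  C_22 = (0.80)(0.85) − (-0.05)(-0.45) = 0.6575
  C_23 = −[(0.80)(-0.15) − (-0.35)(-0.45)] = 0.2775
  C_31 = (-0.35)(0.00) − (-0.05)(0.95) = 0.0475
  C_32 = −[(0.80)(0.00) − (-0.05)(-0.05)] = 0.0025
  C_33 = (0.80)(0.95) − (-0.35)(-0.05) = 0.7425
det(I−A) = Σ_j (I−A)_1j·C_1j = (0.80)(0.8075) + (-0.35)(0.0425) + (-0.05)(0.4350) = 0.609375
adj(I−A) = Cᵀ =
  [ 0.8075   0.3050   0.0475]
  [ 0.0425   0.6575   0.0025]
  [ 0.4350   0.2775   0.7425]
(I − A)⁻¹ = adj(I−A) / det(I−A) ≈
  [   1.3251     0.5005     0.0779]
  [   0.0697     1.0790     0.0041]
  [   0.7138     0.4554     1.2185]
Δx = (I − A)⁻¹ Δd with Δd having +40 in the Optics component and 0 elsewhere.
So Δx_S = L_SO · (+40), where L_SO = adj(I−A)_SO / det(I−A) = 0.3050 / 0.609375.
Δx_S = 0.3050 × (+40) / 0.609375 = 12.20 / 0.609375 ≈ 20.02.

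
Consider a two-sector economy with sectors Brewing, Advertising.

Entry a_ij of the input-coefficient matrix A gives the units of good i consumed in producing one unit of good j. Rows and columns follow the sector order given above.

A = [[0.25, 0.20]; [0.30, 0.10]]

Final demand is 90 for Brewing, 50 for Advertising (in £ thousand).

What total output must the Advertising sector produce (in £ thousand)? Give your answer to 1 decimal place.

x_2 = 104.9

I − A =
  [   0.75    -0.20]
  [  -0.30     0.90]
det(I−A) = (0.75)(0.90) − (-0.20)(-0.30) = 0.6150
adj(I−A) = [[0.90, 0.20], [0.30, 0.75]]
(I − A)⁻¹ = adj(I−A) / det(I−A) ≈
  [   1.4634     0.3252]
  [   0.4878     1.2195]
x = (I − A)⁻¹ d = adj(I−A)·d / det(I−A), with det(I−A) = 0.6150:
  x_1 = (0.90·90 + 0.20·50) / 0.6150 = 91.00 / 0.6150 ≈ 148.0
  x_2 = (0.30·90 + 0.75·50) / 0.6150 = 64.50 / 0.6150 ≈ 104.9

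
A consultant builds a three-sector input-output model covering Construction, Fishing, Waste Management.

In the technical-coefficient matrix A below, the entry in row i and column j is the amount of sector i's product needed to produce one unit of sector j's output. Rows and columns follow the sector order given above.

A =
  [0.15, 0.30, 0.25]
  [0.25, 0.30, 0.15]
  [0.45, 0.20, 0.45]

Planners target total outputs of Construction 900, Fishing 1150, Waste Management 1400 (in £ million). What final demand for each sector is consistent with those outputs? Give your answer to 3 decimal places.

I − A =
  [   0.85    -0.30    -0.25]
  [  -0.25     0.70    -0.15]
  [  -0.45    -0.20     0.55]
d = (I − A) x:
  d_1 = (+0.85)·900 + (-0.30)·1150 + (-0.25)·1400 = 70.000
  d_2 = (-0.25)·900 + (+0.70)·1150 + (-0.15)·1400 = 370.000
  d_3 = (-0.45)·900 + (-0.20)·1150 + (+0.55)·1400 = 135.000

d_1 = 70.000, d_2 = 370.000, d_3 = 135.000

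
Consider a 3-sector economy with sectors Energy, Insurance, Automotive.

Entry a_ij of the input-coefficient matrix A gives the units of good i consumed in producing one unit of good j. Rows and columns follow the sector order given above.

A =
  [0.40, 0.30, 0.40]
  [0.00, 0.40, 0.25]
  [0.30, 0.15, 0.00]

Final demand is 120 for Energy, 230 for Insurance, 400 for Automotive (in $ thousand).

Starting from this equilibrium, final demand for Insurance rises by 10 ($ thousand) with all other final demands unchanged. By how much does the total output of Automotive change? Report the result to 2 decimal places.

I − A =
  [   0.60    -0.30    -0.40]
  [   0.00     0.60    -0.25]
  [  -0.30    -0.15     1.00]
Cofactors of I−A, C_ij = (−1)^(i+j)·(minor ij) (rows/columns in the sector order above):
  C_11 = (0.60)(1.00) − (-0.25)(-0.15) = 0.5625
  C_12 = −[(0.00)(1.00) − (-0.25)(-0.30)] = 0.0750
  C_13 = (0.00)(-0.15) − (0.60)(-0.30) = 0.1800
  C_21 = −[(-0.30)(1.00) − (-0.40)(-0.15)] = 0.3600
  C_22 = (0.60)(1.00) − (-0.40)(-0.30) = 0.4800
  C_23 = −[(0.60)(-0.15) − (-0.30)(-0.30)] = 0.1800
  C_31 = (-0.30)(-0.25) − (-0.40)(0.60) = 0.3150
  C_32 = −[(0.60)(-0.25) − (-0.40)(0.00)] = 0.1500
  C_33 = (0.60)(0.60) − (-0.30)(0.00) = 0.3600
det(I−A) = Σ_j (I−A)_1j·C_1j = (0.60)(0.5625) + (-0.30)(0.0750) + (-0.40)(0.1800) = 0.2430
adj(I−A) = Cᵀ =
  [ 0.5625   0.3600   0.3150]
  [ 0.0750   0.4800   0.1500]
  [ 0.1800   0.1800   0.3600]
(I − A)⁻¹ = adj(I−A) / det(I−A) ≈
  [   2.3148     1.4815     1.2963]
  [   0.3086     1.9753     0.6173]
  [   0.7407     0.7407     1.4815]
Δx = (I − A)⁻¹ Δd with Δd having +10 in the Insurance component and 0 elsewhere.
So Δx_A = L_AI · (+10), where L_AI = adj(I−A)_AI / det(I−A) = 0.1800 / 0.2430.
Δx_A = 0.1800 × (+10) / 0.2430 = 1.80 / 0.2430 ≈ 7.41.

Δx_A = 7.41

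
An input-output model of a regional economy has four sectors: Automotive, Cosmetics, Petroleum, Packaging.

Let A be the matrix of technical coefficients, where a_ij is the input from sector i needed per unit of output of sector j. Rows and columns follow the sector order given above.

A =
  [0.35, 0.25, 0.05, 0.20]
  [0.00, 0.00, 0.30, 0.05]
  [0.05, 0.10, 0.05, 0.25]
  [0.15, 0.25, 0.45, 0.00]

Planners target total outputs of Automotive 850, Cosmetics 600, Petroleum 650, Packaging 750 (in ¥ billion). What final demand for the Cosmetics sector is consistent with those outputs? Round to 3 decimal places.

d_2 = 367.500

I − A =
  [   0.65    -0.25    -0.05    -0.20]
  [   0.00     1.00    -0.30    -0.05]
  [  -0.05    -0.10     0.95    -0.25]
  [  -0.15    -0.25    -0.45     1.00]
d = (I − A) x:
  d_1 = (+0.65)·850 + (-0.25)·600 + (-0.05)·650 + (-0.20)·750 = 220.000
  d_2 = (+0.00)·850 + (+1.00)·600 + (-0.30)·650 + (-0.05)·750 = 367.500
  d_3 = (-0.05)·850 + (-0.10)·600 + (+0.95)·650 + (-0.25)·750 = 327.500
  d_4 = (-0.15)·850 + (-0.25)·600 + (-0.45)·650 + (+1.00)·750 = 180.000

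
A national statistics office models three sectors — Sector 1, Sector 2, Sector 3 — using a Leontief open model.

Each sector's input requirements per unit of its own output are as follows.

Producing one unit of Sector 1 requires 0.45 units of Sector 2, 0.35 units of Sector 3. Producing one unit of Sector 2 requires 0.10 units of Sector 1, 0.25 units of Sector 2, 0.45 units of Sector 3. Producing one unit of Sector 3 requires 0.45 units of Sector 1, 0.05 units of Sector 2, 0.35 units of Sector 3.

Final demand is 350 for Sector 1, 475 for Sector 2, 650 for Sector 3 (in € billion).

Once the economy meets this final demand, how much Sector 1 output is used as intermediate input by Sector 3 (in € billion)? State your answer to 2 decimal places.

z_13 = 1704.64

I − A =
  [   1.00    -0.10    -0.45]
  [  -0.45     0.75    -0.05]
  [  -0.35    -0.45     0.65]
Cofactors of I−A, C_ij = (−1)^(i+j)·(minor ij) (rows/columns in the sector order above):
  C_11 = (0.75)(0.65) − (-0.05)(-0.45) = 0.4650
  C_12 = −[(-0.45)(0.65) − (-0.05)(-0.35)] = 0.3100
  C_13 = (-0.45)(-0.45) − (0.75)(-0.35) = 0.4650
  C_21 = −[(-0.10)(0.65) − (-0.45)(-0.45)] = 0.2675
  C_22 = (1.00)(0.65) − (-0.45)(-0.35) = 0.4925
  C_23 = −[(1.00)(-0.45) − (-0.10)(-0.35)] = 0.4850
  C_31 = (-0.10)(-0.05) − (-0.45)(0.75) = 0.3425
  C_32 = −[(1.00)(-0.05) − (-0.45)(-0.45)] = 0.2525
  C_33 = (1.00)(0.75) − (-0.10)(-0.45) = 0.7050
det(I−A) = Σ_j (I−A)_1j·C_1j = (1.00)(0.4650) + (-0.10)(0.3100) + (-0.45)(0.4650) = 0.22475
adj(I−A) = Cᵀ =
  [ 0.4650   0.2675   0.3425]
  [ 0.3100   0.4925   0.2525]
  [ 0.4650   0.4850   0.7050]
(I − A)⁻¹ = adj(I−A) / det(I−A) ≈
  [   2.0690     1.1902     1.5239]
  [   1.3793     2.1913     1.1235]
  [   2.0690     2.1580     3.1368]
First solve x = (I − A)⁻¹ d = adj(I−A)·d / det(I−A); in particular x_3 = (0.4650·350 + 0.4850·475 + 0.7050·650) / 0.22475 = 851.375 / 0.22475 ≈ 3788.0979.
Intermediate flow from 1 to 3: z_13 = a_13 · x_3 = 0.45 × 851.375 / 0.22475 = 383.11875 / 0.22475 ≈ 1704.64.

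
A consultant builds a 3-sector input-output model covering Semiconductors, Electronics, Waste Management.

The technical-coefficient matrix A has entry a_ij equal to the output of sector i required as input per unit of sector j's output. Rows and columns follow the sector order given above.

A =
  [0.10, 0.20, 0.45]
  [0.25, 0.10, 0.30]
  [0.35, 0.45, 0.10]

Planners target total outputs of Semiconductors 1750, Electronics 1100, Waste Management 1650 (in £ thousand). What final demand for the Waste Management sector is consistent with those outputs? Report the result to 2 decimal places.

d_3 = 377.50

I − A =
  [   0.90    -0.20    -0.45]
  [  -0.25     0.90    -0.30]
  [  -0.35    -0.45     0.90]
d = (I − A) x:
  d_1 = (+0.90)·1750 + (-0.20)·1100 + (-0.45)·1650 = 612.50
  d_2 = (-0.25)·1750 + (+0.90)·1100 + (-0.30)·1650 = 57.50
  d_3 = (-0.35)·1750 + (-0.45)·1100 + (+0.90)·1650 = 377.50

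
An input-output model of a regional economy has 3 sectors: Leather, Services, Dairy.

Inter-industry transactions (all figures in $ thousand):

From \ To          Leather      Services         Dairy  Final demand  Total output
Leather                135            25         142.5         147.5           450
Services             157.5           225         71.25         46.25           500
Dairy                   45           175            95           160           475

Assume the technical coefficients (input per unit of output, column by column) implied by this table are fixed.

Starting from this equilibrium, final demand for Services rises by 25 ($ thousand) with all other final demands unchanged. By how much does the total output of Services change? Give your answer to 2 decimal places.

Δx_S = 65.19

Technical coefficients a_ij = z_ij / X_j:
  a_LL = 135/450 = 0.30, a_SL = 157.5/450 = 0.35, a_DL = 45/450 = 0.10
  a_LS = 25/500 = 0.05, a_SS = 225/500 = 0.45, a_DS = 175/500 = 0.35
  a_LD = 142.5/475 = 0.30, a_SD = 71.25/475 = 0.15, a_DD = 95/475 = 0.20
I − A =
  [   0.70    -0.05    -0.30]
  [  -0.35     0.55    -0.15]
  [  -0.10    -0.35     0.80]
Cofactors of I−A, C_ij = (−1)^(i+j)·(minor ij) (rows/columns in the sector order above):
  C_11 = (0.55)(0.80) − (-0.15)(-0.35) = 0.3875
  C_12 = −[(-0.35)(0.80) − (-0.15)(-0.10)] = 0.2950
  C_13 = (-0.35)(-0.35) − (0.55)(-0.10) = 0.1775
  C_21 = −[(-0.05)(0.80) − (-0.30)(-0.35)] = 0.1450
  C_22 = (0.70)(0.80) − (-0.30)(-0.10) = 0.5300
  C_23 = −[(0.70)(-0.35) − (-0.05)(-0.10)] = 0.2500
  C_31 = (-0.05)(-0.15) − (-0.30)(0.55) = 0.1725
  C_32 = −[(0.70)(-0.15) − (-0.30)(-0.35)] = 0.2100
  C_33 = (0.70)(0.55) − (-0.05)(-0.35) = 0.3675
det(I−A) = Σ_j (I−A)_1j·C_1j = (0.70)(0.3875) + (-0.05)(0.2950) + (-0.30)(0.1775) = 0.20325
adj(I−A) = Cᵀ =
  [ 0.3875   0.1450   0.1725]
  [ 0.2950   0.5300   0.2100]
  [ 0.1775   0.2500   0.3675]
(I − A)⁻¹ = adj(I−A) / det(I−A) ≈
  [   1.9065     0.7134     0.8487]
  [   1.4514     2.6076     1.0332]
  [   0.8733     1.2300     1.8081]
Δx = (I − A)⁻¹ Δd with Δd having +25 in the Services component and 0 elsewhere.
So Δx_S = L_SS · (+25), where L_SS = adj(I−A)_SS / det(I−A) = 0.5300 / 0.20325.
Δx_S = 0.5300 × (+25) / 0.20325 = 13.25 / 0.20325 ≈ 65.19.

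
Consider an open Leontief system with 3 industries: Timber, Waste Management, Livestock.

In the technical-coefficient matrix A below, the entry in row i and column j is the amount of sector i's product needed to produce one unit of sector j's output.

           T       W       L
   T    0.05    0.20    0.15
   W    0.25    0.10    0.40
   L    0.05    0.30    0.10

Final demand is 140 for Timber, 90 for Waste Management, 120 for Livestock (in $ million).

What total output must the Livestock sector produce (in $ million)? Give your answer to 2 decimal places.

x_L = 237.81

I − A =
  [   0.95    -0.20    -0.15]
  [  -0.25     0.90    -0.40]
  [  -0.05    -0.30     0.90]
Cofactors of I−A, C_ij = (−1)^(i+j)·(minor ij) (rows/columns in the sector order above):
  C_11 = (0.90)(0.90) − (-0.40)(-0.30) = 0.6900
  C_12 = −[(-0.25)(0.90) − (-0.40)(-0.05)] = 0.2450
  C_13 = (-0.25)(-0.30) − (0.90)(-0.05) = 0.1200
  C_21 = −[(-0.20)(0.90) − (-0.15)(-0.30)] = 0.2250
  C_22 = (0.95)(0.90) − (-0.15)(-0.05) = 0.8475
  C_23 = −[(0.95)(-0.30) − (-0.20)(-0.05)] = 0.2950
  C_31 = (-0.20)(-0.40) − (-0.15)(0.90) = 0.2150
  C_32 = −[(0.95)(-0.40) − (-0.15)(-0.25)] = 0.4175
  C_33 = (0.95)(0.90) − (-0.20)(-0.25) = 0.8050
det(I−A) = Σ_j (I−A)_1j·C_1j = (0.95)(0.6900) + (-0.20)(0.2450) + (-0.15)(0.1200) = 0.5885
adj(I−A) = Cᵀ =
  [ 0.6900   0.2250   0.2150]
  [ 0.2450   0.8475   0.4175]
  [ 0.1200   0.2950   0.8050]
(I − A)⁻¹ = adj(I−A) / det(I−A) ≈
  [   1.1725     0.3823     0.3653]
  [   0.4163     1.4401     0.7094]
  [   0.2039     0.5013     1.3679]
x = (I − A)⁻¹ d = adj(I−A)·d / det(I−A), with det(I−A) = 0.5885:
  x_T = (0.6900·140 + 0.2250·90 + 0.2150·120) / 0.5885 = 142.65 / 0.5885 ≈ 242.40
  x_W = (0.2450·140 + 0.8475·90 + 0.4175·120) / 0.5885 = 160.675 / 0.5885 ≈ 273.02
  x_L = (0.1200·140 + 0.2950·90 + 0.8050·120) / 0.5885 = 139.95 / 0.5885 ≈ 237.81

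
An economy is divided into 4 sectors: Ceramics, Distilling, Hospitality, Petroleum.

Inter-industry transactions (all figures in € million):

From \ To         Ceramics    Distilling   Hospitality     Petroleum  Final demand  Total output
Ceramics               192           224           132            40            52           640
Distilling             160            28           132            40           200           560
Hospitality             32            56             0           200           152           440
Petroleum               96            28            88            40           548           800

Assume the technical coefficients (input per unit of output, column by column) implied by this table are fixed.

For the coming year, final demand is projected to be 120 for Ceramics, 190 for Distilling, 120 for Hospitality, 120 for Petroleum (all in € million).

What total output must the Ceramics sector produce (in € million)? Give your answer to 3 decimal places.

Technical coefficients a_ij = z_ij / X_j:
  a_CC = 192/640 = 0.30, a_DC = 160/640 = 0.25, a_HC = 32/640 = 0.05, a_PC = 96/640 = 0.15
  a_CD = 224/560 = 0.40, a_DD = 28/560 = 0.05, a_HD = 56/560 = 0.10, a_PD = 28/560 = 0.05
  a_CH = 132/440 = 0.30, a_DH = 132/440 = 0.30, a_HH = 0/440 = 0.00, a_PH = 88/440 = 0.20
  a_CP = 40/800 = 0.05, a_DP = 40/800 = 0.05, a_HP = 200/800 = 0.25, a_PP = 40/800 = 0.05
I − A =
  [   0.70    -0.40    -0.30    -0.05]
  [  -0.25     0.95    -0.30    -0.05]
  [  -0.05    -0.10     1.00    -0.25]
  [  -0.15    -0.05    -0.20     0.95]
Compute the cofactors C_ij = (−1)^(i+j)·(3×3 minor ij) of I−A; the adjugate is their transpose:
adj(I−A) = Cᵀ =
  [ 0.819250   0.395750   0.398250   0.168750]
  [ 0.258500   0.596500   0.280250   0.118750]
  [ 0.108250   0.108625   0.524250   0.149375]
  [ 0.165750   0.116750   0.188000   0.516250]
det(I−A) = Σ_j (I−A)_1j·C_1j = (0.70)(0.819250) + (-0.40)(0.258500) + (-0.30)(0.108250) + (-0.05)(0.165750) = 0.4293125
(I − A)⁻¹ = adj(I−A) / det(I−A) ≈
  [   1.9083     0.9218     0.9276     0.3931]
  [   0.6021     1.3894     0.6528     0.2766]
  [   0.2521     0.2530     1.2211     0.3479]
  [   0.3861     0.2719     0.4379     1.2025]
x = (I − A)⁻¹ d = adj(I−A)·d / det(I−A), with det(I−A) = 0.4293125:
  x_C = (0.819250·120 + 0.395750·190 + 0.398250·120 + 0.168750·120) / 0.4293125 = 241.5425 / 0.4293125 ≈ 562.626
  x_D = (0.258500·120 + 0.596500·190 + 0.280250·120 + 0.118750·120) / 0.4293125 = 192.235 / 0.4293125 ≈ 447.774
  x_H = (0.108250·120 + 0.108625·190 + 0.524250·120 + 0.149375·120) / 0.4293125 = 114.46375 / 0.4293125 ≈ 266.621
  x_P = (0.165750·120 + 0.116750·190 + 0.188000·120 + 0.516250·120) / 0.4293125 = 126.5825 / 0.4293125 ≈ 294.849

x_C = 562.626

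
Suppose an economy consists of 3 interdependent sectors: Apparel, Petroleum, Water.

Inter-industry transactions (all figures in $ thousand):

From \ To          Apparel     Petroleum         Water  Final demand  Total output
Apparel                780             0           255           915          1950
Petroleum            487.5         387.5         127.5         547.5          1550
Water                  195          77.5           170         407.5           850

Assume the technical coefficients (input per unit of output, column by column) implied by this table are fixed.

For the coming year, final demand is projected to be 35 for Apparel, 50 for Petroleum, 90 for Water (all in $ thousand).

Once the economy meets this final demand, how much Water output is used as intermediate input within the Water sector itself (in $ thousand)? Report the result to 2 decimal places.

Technical coefficients a_ij = z_ij / X_j:
  a_AA = 780/1950 = 0.40, a_PA = 487.5/1950 = 0.25, a_WA = 195/1950 = 0.10
  a_AP = 0/1550 = 0.00, a_PP = 387.5/1550 = 0.25, a_WP = 77.5/1550 = 0.05
  a_AW = 255/850 = 0.30, a_PW = 127.5/850 = 0.15, a_WW = 170/850 = 0.20
I − A =
  [   0.60     0.00    -0.30]
  [  -0.25     0.75    -0.15]
  [  -0.10    -0.05     0.80]
Cofactors of I−A, C_ij = (−1)^(i+j)·(minor ij) (rows/columns in the sector order above):
  C_11 = (0.75)(0.80) − (-0.15)(-0.05) = 0.5925
  C_12 = −[(-0.25)(0.80) − (-0.15)(-0.10)] = 0.2150
  C_13 = (-0.25)(-0.05) − (0.75)(-0.10) = 0.0875
  C_21 = −[(0.00)(0.80) − (-0.30)(-0.05)] = 0.0150
  C_22 = (0.60)(0.80) − (-0.30)(-0.10) = 0.4500
  C_23 = −[(0.60)(-0.05) − (0.00)(-0.10)] = 0.0300
  C_31 = (0.00)(-0.15) − (-0.30)(0.75) = 0.2250
  C_32 = −[(0.60)(-0.15) − (-0.30)(-0.25)] = 0.1650
  C_33 = (0.60)(0.75) − (0.00)(-0.25) = 0.4500
det(I−A) = Σ_j (I−A)_1j·C_1j = (0.60)(0.5925) + (0.00)(0.2150) + (-0.30)(0.0875) = 0.32925
adj(I−A) = Cᵀ =
  [ 0.5925   0.0150   0.2250]
  [ 0.2150   0.4500   0.1650]
  [ 0.0875   0.0300   0.4500]
(I − A)⁻¹ = adj(I−A) / det(I−A) ≈
  [   1.7995     0.0456     0.6834]
  [   0.6530     1.3667     0.5011]
  [   0.2658     0.0911     1.3667]
First solve x = (I − A)⁻¹ d = adj(I−A)·d / det(I−A); in particular x_W = (0.0875·35 + 0.0300·50 + 0.4500·90) / 0.32925 = 45.0625 / 0.32925 ≈ 136.8641.
Intermediate flow from W to W: z_WW = a_WW · x_W = 0.20 × 45.0625 / 0.32925 = 9.0125 / 0.32925 ≈ 27.37.

z_WW = 27.37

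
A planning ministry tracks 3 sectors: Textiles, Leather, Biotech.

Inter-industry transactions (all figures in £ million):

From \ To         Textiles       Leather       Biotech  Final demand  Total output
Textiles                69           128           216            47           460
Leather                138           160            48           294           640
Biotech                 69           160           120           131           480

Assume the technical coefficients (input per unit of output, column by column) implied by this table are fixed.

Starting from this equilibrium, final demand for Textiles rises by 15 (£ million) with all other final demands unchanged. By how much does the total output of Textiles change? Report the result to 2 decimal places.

Technical coefficients a_ij = z_ij / X_j:
  a_TT = 69/460 = 0.15, a_LT = 138/460 = 0.30, a_BT = 69/460 = 0.15
  a_TL = 128/640 = 0.20, a_LL = 160/640 = 0.25, a_BL = 160/640 = 0.25
  a_TB = 216/480 = 0.45, a_LB = 48/480 = 0.10, a_BB = 120/480 = 0.25
I − A =
  [   0.85    -0.20    -0.45]
  [  -0.30     0.75    -0.10]
  [  -0.15    -0.25     0.75]
Cofactors of I−A, C_ij = (−1)^(i+j)·(minor ij) (rows/columns in the sector order above):
  C_11 = (0.75)(0.75) − (-0.10)(-0.25) = 0.5375
  C_12 = −[(-0.30)(0.75) − (-0.10)(-0.15)] = 0.2400
  C_13 = (-0.30)(-0.25) − (0.75)(-0.15) = 0.1875
  C_21 = −[(-0.20)(0.75) − (-0.45)(-0.25)] = 0.2625
  C_22 = (0.85)(0.75) − (-0.45)(-0.15) = 0.5700
  C_23 = −[(0.85)(-0.25) − (-0.20)(-0.15)] = 0.2425
  C_31 = (-0.20)(-0.10) − (-0.45)(0.75) = 0.3575
  C_32 = −[(0.85)(-0.10) − (-0.45)(-0.30)] = 0.2200
  C_33 = (0.85)(0.75) − (-0.20)(-0.30) = 0.5775
det(I−A) = Σ_j (I−A)_1j·C_1j = (0.85)(0.5375) + (-0.20)(0.2400) + (-0.45)(0.1875) = 0.3245
adj(I−A) = Cᵀ =
  [ 0.5375   0.2625   0.3575]
  [ 0.2400   0.5700   0.2200]
  [ 0.1875   0.2425   0.5775]
(I − A)⁻¹ = adj(I−A) / det(I−A) ≈
  [   1.6564     0.8089     1.1017]
  [   0.7396     1.7565     0.6780]
  [   0.5778     0.7473     1.7797]
Δx = (I − A)⁻¹ Δd with Δd having +15 in the Textiles component and 0 elsewhere.
So Δx_T = L_TT · (+15), where L_TT = adj(I−A)_TT / det(I−A) = 0.5375 / 0.3245.
Δx_T = 0.5375 × (+15) / 0.3245 = 8.0625 / 0.3245 ≈ 24.85.

Δx_T = 24.85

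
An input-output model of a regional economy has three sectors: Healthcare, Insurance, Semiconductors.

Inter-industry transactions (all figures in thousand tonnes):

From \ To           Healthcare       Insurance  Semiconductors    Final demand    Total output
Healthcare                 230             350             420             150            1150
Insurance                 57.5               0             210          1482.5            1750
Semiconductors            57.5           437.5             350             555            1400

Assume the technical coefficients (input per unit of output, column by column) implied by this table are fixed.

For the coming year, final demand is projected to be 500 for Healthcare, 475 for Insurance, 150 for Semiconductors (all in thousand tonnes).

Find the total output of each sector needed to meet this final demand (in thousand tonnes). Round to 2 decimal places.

x_H = 945.37, x_I = 591.29, x_S = 460.12

Technical coefficients a_ij = z_ij / X_j:
  a_HH = 230/1150 = 0.20, a_IH = 57.5/1150 = 0.05, a_SH = 57.5/1150 = 0.05
  a_HI = 350/1750 = 0.20, a_II = 0/1750 = 0.00, a_SI = 437.5/1750 = 0.25
  a_HS = 420/1400 = 0.30, a_IS = 210/1400 = 0.15, a_SS = 350/1400 = 0.25
I − A =
  [   0.80    -0.20    -0.30]
  [  -0.05     1.00    -0.15]
  [  -0.05    -0.25     0.75]
Cofactors of I−A, C_ij = (−1)^(i+j)·(minor ij) (rows/columns in the sector order above):
  C_11 = (1.00)(0.75) − (-0.15)(-0.25) = 0.7125
  C_12 = −[(-0.05)(0.75) − (-0.15)(-0.05)] = 0.0450
  C_13 = (-0.05)(-0.25) − (1.00)(-0.05) = 0.0625
  C_21 = −[(-0.20)(0.75) − (-0.30)(-0.25)] = 0.2250
  C_22 = (0.80)(0.75) − (-0.30)(-0.05) = 0.5850
  C_23 = −[(0.80)(-0.25) − (-0.20)(-0.05)] = 0.2100
  C_31 = (-0.20)(-0.15) − (-0.30)(1.00) = 0.3300
  C_32 = −[(0.80)(-0.15) − (-0.30)(-0.05)] = 0.1350
  C_33 = (0.80)(1.00) − (-0.20)(-0.05) = 0.7900
det(I−A) = Σ_j (I−A)_1j·C_1j = (0.80)(0.7125) + (-0.20)(0.0450) + (-0.30)(0.0625) = 0.54225
adj(I−A) = Cᵀ =
  [ 0.7125   0.2250   0.3300]
  [ 0.0450   0.5850   0.1350]
  [ 0.0625   0.2100   0.7900]
(I − A)⁻¹ = adj(I−A) / det(I−A) ≈
  [   1.3140     0.4149     0.6086]
  [   0.0830     1.0788     0.2490]
  [   0.1153     0.3873     1.4569]
x = (I − A)⁻¹ d = adj(I−A)·d / det(I−A), with det(I−A) = 0.54225:
  x_H = (0.7125·500 + 0.2250·475 + 0.3300·150) / 0.54225 = 512.625 / 0.54225 ≈ 945.37
  x_I = (0.0450·500 + 0.5850·475 + 0.1350·150) / 0.54225 = 320.625 / 0.54225 ≈ 591.29
  x_S = (0.0625·500 + 0.2100·475 + 0.7900·150) / 0.54225 = 249.50 / 0.54225 ≈ 460.12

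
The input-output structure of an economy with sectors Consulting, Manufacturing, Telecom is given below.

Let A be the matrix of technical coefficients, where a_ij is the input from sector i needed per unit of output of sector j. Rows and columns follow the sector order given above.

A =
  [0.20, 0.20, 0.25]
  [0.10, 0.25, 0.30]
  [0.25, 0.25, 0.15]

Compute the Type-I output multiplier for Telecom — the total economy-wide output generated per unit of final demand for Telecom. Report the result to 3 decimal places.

I − A =
  [   0.80    -0.20    -0.25]
  [  -0.10     0.75    -0.30]
  [  -0.25    -0.25     0.85]
Cofactors of I−A, C_ij = (−1)^(i+j)·(minor ij) (rows/columns in the sector order above):
  C_11 = (0.75)(0.85) − (-0.30)(-0.25) = 0.5625
  C_12 = −[(-0.10)(0.85) − (-0.30)(-0.25)] = 0.1600
  C_13 = (-0.10)(-0.25) − (0.75)(-0.25) = 0.2125
  C_21 = −[(-0.20)(0.85) − (-0.25)(-0.25)] = 0.2325
  C_22 = (0.80)(0.85) − (-0.25)(-0.25) = 0.6175
  C_23 = −[(0.80)(-0.25) − (-0.20)(-0.25)] = 0.2500
  C_31 = (-0.20)(-0.30) − (-0.25)(0.75) = 0.2475
  C_32 = −[(0.80)(-0.30) − (-0.25)(-0.10)] = 0.2650
  C_33 = (0.80)(0.75) − (-0.20)(-0.10) = 0.5800
det(I−A) = Σ_j (I−A)_1j·C_1j = (0.80)(0.5625) + (-0.20)(0.1600) + (-0.25)(0.2125) = 0.364875
adj(I−A) = Cᵀ =
  [ 0.5625   0.2325   0.2475]
  [ 0.1600   0.6175   0.2650]
  [ 0.2125   0.2500   0.5800]
(I − A)⁻¹ = adj(I−A) / det(I−A) ≈
  [   1.5416     0.6372     0.6783]
  [   0.4385     1.6924     0.7263]
  [   0.5824     0.6852     1.5896]
The output multiplier for sector j is the column-j sum of the Leontief inverse (I − A)⁻¹ = adj(I−A) / det(I−A).
Column T of adj(I−A): (0.2475, 0.2650, 0.5800); det(I−A) = 0.364875.
m_T = (0.2475 + 0.2650 + 0.5800) / 0.364875 = 1.0925 / 0.364875 ≈ 2.994.

m_T = 2.994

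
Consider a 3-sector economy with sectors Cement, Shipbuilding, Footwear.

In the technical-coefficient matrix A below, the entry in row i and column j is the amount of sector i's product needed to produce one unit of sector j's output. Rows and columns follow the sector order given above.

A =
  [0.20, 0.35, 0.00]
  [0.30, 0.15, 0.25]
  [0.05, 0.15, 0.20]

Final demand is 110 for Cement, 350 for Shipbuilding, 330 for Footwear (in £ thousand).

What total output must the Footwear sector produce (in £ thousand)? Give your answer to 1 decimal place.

x_3 = 581.5

I − A =
  [   0.80    -0.35     0.00]
  [  -0.30     0.85    -0.25]
  [  -0.05    -0.15     0.80]
Cofactors of I−A, C_ij = (−1)^(i+j)·(minor ij) (rows/columns in the sector order above):
  C_11 = (0.85)(0.80) − (-0.25)(-0.15) = 0.6425
  C_12 = −[(-0.30)(0.80) − (-0.25)(-0.05)] = 0.2525
  C_13 = (-0.30)(-0.15) − (0.85)(-0.05) = 0.0875
  C_21 = −[(-0.35)(0.80) − (0.00)(-0.15)] = 0.2800
  C_22 = (0.80)(0.80) − (0.00)(-0.05) = 0.6400
  C_23 = −[(0.80)(-0.15) − (-0.35)(-0.05)] = 0.1375
  C_31 = (-0.35)(-0.25) − (0.00)(0.85) = 0.0875
  C_32 = −[(0.80)(-0.25) − (0.00)(-0.30)] = 0.2000
  C_33 = (0.80)(0.85) − (-0.35)(-0.30) = 0.5750
det(I−A) = Σ_j (I−A)_1j·C_1j = (0.80)(0.6425) + (-0.35)(0.2525) + (0.00)(0.0875) = 0.425625
adj(I−A) = Cᵀ =
  [ 0.6425   0.2800   0.0875]
  [ 0.2525   0.6400   0.2000]
  [ 0.0875   0.1375   0.5750]
(I − A)⁻¹ = adj(I−A) / det(I−A) ≈
  [   1.5095     0.6579     0.2056]
  [   0.5932     1.5037     0.4699]
  [   0.2056     0.3231     1.3510]
x = (I − A)⁻¹ d = adj(I−A)·d / det(I−A), with det(I−A) = 0.425625:
  x_1 = (0.6425·110 + 0.2800·350 + 0.0875·330) / 0.425625 = 197.55 / 0.425625 ≈ 464.1
  x_2 = (0.2525·110 + 0.6400·350 + 0.2000·330) / 0.425625 = 317.775 / 0.425625 ≈ 746.6
  x_3 = (0.0875·110 + 0.1375·350 + 0.5750·330) / 0.425625 = 247.50 / 0.425625 ≈ 581.5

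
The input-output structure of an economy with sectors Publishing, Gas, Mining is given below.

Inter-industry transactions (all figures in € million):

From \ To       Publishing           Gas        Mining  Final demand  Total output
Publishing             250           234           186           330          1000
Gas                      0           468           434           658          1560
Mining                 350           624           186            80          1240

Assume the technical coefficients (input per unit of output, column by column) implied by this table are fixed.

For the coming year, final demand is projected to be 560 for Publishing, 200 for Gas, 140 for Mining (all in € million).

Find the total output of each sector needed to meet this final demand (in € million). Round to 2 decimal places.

Technical coefficients a_ij = z_ij / X_j:
  a_11 = 250/1000 = 0.25, a_21 = 0/1000 = 0.00, a_31 = 350/1000 = 0.35
  a_12 = 234/1560 = 0.15, a_22 = 468/1560 = 0.30, a_32 = 624/1560 = 0.40
  a_13 = 186/1240 = 0.15, a_23 = 434/1240 = 0.35, a_33 = 186/1240 = 0.15
I − A =
  [   0.75    -0.15    -0.15]
  [   0.00     0.70    -0.35]
  [  -0.35    -0.40     0.85]
Cofactors of I−A, C_ij = (−1)^(i+j)·(minor ij) (rows/columns in the sector order above):
  C_11 = (0.70)(0.85) − (-0.35)(-0.40) = 0.4550
  C_12 = −[(0.00)(0.85) − (-0.35)(-0.35)] = 0.1225
  C_13 = (0.00)(-0.40) − (0.70)(-0.35) = 0.2450
  C_21 = −[(-0.15)(0.85) − (-0.15)(-0.40)] = 0.1875
  C_22 = (0.75)(0.85) − (-0.15)(-0.35) = 0.5850
  C_23 = −[(0.75)(-0.40) − (-0.15)(-0.35)] = 0.3525
  C_31 = (-0.15)(-0.35) − (-0.15)(0.70) = 0.1575
  C_32 = −[(0.75)(-0.35) − (-0.15)(0.00)] = 0.2625
  C_33 = (0.75)(0.70) − (-0.15)(0.00) = 0.5250
det(I−A) = Σ_j (I−A)_1j·C_1j = (0.75)(0.4550) + (-0.15)(0.1225) + (-0.15)(0.2450) = 0.286125
adj(I−A) = Cᵀ =
  [ 0.4550   0.1875   0.1575]
  [ 0.1225   0.5850   0.2625]
  [ 0.2450   0.3525   0.5250]
(I − A)⁻¹ = adj(I−A) / det(I−A) ≈
  [   1.5902     0.6553     0.5505]
  [   0.4281     2.0446     0.9174]
  [   0.8563     1.2320     1.8349]
x = (I − A)⁻¹ d = adj(I−A)·d / det(I−A), with det(I−A) = 0.286125:
  x_1 = (0.4550·560 + 0.1875·200 + 0.1575·140) / 0.286125 = 314.35 / 0.286125 ≈ 1098.65
  x_2 = (0.1225·560 + 0.5850·200 + 0.2625·140) / 0.286125 = 222.35 / 0.286125 ≈ 777.11
  x_3 = (0.2450·560 + 0.3525·200 + 0.5250·140) / 0.286125 = 281.20 / 0.286125 ≈ 982.79

x_1 = 1098.65, x_2 = 777.11, x_3 = 982.79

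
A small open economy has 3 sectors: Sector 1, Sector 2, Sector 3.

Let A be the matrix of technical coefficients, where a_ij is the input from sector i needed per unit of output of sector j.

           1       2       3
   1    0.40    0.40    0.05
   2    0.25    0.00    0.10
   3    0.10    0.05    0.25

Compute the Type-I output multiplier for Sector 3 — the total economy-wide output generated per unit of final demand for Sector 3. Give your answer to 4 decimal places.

I − A =
  [   0.60    -0.40    -0.05]
  [  -0.25     1.00    -0.10]
  [  -0.10    -0.05     0.75]
Cofactors of I−A, C_ij = (−1)^(i+j)·(minor ij) (rows/columns in the sector order above):
  C_11 = (1.00)(0.75) − (-0.10)(-0.05) = 0.7450
  C_12 = −[(-0.25)(0.75) − (-0.10)(-0.10)] = 0.1975
  C_13 = (-0.25)(-0.05) − (1.00)(-0.10) = 0.1125
  C_21 = −[(-0.40)(0.75) − (-0.05)(-0.05)] = 0.3025
  C_22 = (0.60)(0.75) − (-0.05)(-0.10) = 0.4450
  C_23 = −[(0.60)(-0.05) − (-0.40)(-0.10)] = 0.0700
  C_31 = (-0.40)(-0.10) − (-0.05)(1.00) = 0.0900
  C_32 = −[(0.60)(-0.10) − (-0.05)(-0.25)] = 0.0725
  C_33 = (0.60)(1.00) − (-0.40)(-0.25) = 0.5000
det(I−A) = Σ_j (I−A)_1j·C_1j = (0.60)(0.7450) + (-0.40)(0.1975) + (-0.05)(0.1125) = 0.362375
adj(I−A) = Cᵀ =
  [ 0.7450   0.3025   0.0900]
  [ 0.1975   0.4450   0.0725]
  [ 0.1125   0.0700   0.5000]
(I − A)⁻¹ = adj(I−A) / det(I−A) ≈
  [   2.05588     0.83477     0.24836]
  [   0.54502     1.22801     0.20007]
  [   0.31045     0.19317     1.37979]
The output multiplier for sector j is the column-j sum of the Leontief inverse (I − A)⁻¹ = adj(I−A) / det(I−A).
Column 3 of adj(I−A): (0.0900, 0.0725, 0.5000); det(I−A) = 0.362375.
m_3 = (0.0900 + 0.0725 + 0.5000) / 0.362375 = 0.6625 / 0.362375 ≈ 1.8282.

m_3 = 1.8282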